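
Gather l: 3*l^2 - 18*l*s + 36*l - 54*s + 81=3*l^2 + l*(36 - 18*s) - 54*s + 81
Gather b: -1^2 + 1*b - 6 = b - 7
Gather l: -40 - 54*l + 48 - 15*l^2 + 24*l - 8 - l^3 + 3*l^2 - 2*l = -l^3 - 12*l^2 - 32*l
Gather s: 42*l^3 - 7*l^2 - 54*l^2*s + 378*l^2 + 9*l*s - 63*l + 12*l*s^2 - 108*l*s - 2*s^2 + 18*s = 42*l^3 + 371*l^2 - 63*l + s^2*(12*l - 2) + s*(-54*l^2 - 99*l + 18)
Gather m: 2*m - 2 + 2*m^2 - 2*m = 2*m^2 - 2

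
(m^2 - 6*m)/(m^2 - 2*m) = (m - 6)/(m - 2)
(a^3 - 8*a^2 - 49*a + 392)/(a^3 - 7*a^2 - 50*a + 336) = (a - 7)/(a - 6)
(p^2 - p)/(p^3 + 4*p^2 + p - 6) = p/(p^2 + 5*p + 6)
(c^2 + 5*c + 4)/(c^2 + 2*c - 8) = (c + 1)/(c - 2)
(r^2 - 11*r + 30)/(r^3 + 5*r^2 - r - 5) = (r^2 - 11*r + 30)/(r^3 + 5*r^2 - r - 5)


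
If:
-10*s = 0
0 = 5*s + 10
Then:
No Solution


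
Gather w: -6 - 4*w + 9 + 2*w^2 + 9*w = 2*w^2 + 5*w + 3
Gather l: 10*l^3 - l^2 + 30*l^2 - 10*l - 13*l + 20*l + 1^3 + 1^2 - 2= 10*l^3 + 29*l^2 - 3*l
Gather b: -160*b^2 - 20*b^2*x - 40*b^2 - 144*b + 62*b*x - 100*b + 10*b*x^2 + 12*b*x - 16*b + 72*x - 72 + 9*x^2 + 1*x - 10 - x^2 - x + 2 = b^2*(-20*x - 200) + b*(10*x^2 + 74*x - 260) + 8*x^2 + 72*x - 80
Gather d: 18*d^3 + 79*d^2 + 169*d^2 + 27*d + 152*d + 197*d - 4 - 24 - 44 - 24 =18*d^3 + 248*d^2 + 376*d - 96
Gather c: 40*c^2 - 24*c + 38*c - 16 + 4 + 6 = 40*c^2 + 14*c - 6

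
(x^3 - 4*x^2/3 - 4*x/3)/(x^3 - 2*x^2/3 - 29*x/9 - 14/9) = 3*x*(x - 2)/(3*x^2 - 4*x - 7)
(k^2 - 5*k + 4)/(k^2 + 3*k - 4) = (k - 4)/(k + 4)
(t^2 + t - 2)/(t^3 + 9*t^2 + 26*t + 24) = (t - 1)/(t^2 + 7*t + 12)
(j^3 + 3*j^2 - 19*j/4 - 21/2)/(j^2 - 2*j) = j + 5 + 21/(4*j)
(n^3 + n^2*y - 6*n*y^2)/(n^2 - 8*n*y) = (n^2 + n*y - 6*y^2)/(n - 8*y)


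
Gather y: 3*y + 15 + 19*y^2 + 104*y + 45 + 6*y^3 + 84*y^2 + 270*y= 6*y^3 + 103*y^2 + 377*y + 60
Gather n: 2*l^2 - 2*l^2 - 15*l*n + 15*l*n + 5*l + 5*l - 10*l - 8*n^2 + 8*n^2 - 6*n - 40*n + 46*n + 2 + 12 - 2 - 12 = 0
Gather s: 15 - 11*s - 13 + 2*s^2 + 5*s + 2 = 2*s^2 - 6*s + 4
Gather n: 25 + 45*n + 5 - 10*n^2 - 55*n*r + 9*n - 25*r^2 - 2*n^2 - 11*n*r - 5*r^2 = -12*n^2 + n*(54 - 66*r) - 30*r^2 + 30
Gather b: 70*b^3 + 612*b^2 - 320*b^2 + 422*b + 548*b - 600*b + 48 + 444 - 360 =70*b^3 + 292*b^2 + 370*b + 132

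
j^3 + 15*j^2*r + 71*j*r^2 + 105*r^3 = (j + 3*r)*(j + 5*r)*(j + 7*r)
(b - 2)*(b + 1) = b^2 - b - 2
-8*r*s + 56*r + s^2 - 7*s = (-8*r + s)*(s - 7)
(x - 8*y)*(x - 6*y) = x^2 - 14*x*y + 48*y^2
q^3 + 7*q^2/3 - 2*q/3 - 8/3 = (q - 1)*(q + 4/3)*(q + 2)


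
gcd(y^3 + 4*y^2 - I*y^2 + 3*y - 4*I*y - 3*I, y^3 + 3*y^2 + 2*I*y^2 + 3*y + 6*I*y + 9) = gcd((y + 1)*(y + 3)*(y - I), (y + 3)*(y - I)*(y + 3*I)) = y^2 + y*(3 - I) - 3*I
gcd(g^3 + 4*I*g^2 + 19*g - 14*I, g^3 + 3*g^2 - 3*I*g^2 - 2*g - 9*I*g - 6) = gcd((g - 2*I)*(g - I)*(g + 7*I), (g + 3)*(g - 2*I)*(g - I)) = g^2 - 3*I*g - 2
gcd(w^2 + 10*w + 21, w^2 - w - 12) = w + 3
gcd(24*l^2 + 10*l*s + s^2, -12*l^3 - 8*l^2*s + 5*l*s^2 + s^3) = 6*l + s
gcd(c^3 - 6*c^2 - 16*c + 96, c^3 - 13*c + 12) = c + 4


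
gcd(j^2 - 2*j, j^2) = j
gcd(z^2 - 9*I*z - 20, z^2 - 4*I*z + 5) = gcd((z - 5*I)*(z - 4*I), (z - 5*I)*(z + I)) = z - 5*I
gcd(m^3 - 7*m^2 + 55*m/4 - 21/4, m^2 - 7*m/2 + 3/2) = m^2 - 7*m/2 + 3/2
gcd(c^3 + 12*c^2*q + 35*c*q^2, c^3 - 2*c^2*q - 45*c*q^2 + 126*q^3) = c + 7*q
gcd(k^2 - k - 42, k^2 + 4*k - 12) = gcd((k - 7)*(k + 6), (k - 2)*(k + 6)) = k + 6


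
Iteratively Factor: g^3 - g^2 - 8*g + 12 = (g + 3)*(g^2 - 4*g + 4) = (g - 2)*(g + 3)*(g - 2)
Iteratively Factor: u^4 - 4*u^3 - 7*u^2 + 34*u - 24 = (u - 4)*(u^3 - 7*u + 6) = (u - 4)*(u - 1)*(u^2 + u - 6) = (u - 4)*(u - 1)*(u + 3)*(u - 2)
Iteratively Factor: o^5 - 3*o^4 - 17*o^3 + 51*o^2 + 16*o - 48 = (o - 1)*(o^4 - 2*o^3 - 19*o^2 + 32*o + 48) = (o - 1)*(o + 1)*(o^3 - 3*o^2 - 16*o + 48) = (o - 4)*(o - 1)*(o + 1)*(o^2 + o - 12) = (o - 4)*(o - 3)*(o - 1)*(o + 1)*(o + 4)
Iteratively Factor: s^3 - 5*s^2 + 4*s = (s)*(s^2 - 5*s + 4) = s*(s - 4)*(s - 1)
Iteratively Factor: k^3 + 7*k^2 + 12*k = (k)*(k^2 + 7*k + 12) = k*(k + 4)*(k + 3)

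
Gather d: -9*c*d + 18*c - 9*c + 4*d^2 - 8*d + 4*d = 9*c + 4*d^2 + d*(-9*c - 4)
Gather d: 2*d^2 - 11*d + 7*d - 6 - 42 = 2*d^2 - 4*d - 48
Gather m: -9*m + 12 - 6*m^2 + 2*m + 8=-6*m^2 - 7*m + 20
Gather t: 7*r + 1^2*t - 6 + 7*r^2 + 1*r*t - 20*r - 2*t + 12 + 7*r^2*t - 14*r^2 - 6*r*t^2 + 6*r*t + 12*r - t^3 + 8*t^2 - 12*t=-7*r^2 - r - t^3 + t^2*(8 - 6*r) + t*(7*r^2 + 7*r - 13) + 6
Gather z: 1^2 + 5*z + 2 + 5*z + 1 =10*z + 4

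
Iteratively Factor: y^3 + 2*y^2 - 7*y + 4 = (y - 1)*(y^2 + 3*y - 4) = (y - 1)*(y + 4)*(y - 1)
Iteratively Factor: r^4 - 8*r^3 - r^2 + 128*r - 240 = (r - 3)*(r^3 - 5*r^2 - 16*r + 80) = (r - 4)*(r - 3)*(r^2 - r - 20) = (r - 4)*(r - 3)*(r + 4)*(r - 5)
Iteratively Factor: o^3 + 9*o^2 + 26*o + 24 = (o + 3)*(o^2 + 6*o + 8) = (o + 3)*(o + 4)*(o + 2)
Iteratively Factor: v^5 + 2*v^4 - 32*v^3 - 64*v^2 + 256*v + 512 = (v + 4)*(v^4 - 2*v^3 - 24*v^2 + 32*v + 128) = (v - 4)*(v + 4)*(v^3 + 2*v^2 - 16*v - 32) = (v - 4)*(v + 4)^2*(v^2 - 2*v - 8) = (v - 4)*(v + 2)*(v + 4)^2*(v - 4)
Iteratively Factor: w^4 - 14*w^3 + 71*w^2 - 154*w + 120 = (w - 5)*(w^3 - 9*w^2 + 26*w - 24) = (w - 5)*(w - 2)*(w^2 - 7*w + 12) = (w - 5)*(w - 3)*(w - 2)*(w - 4)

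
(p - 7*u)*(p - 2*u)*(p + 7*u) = p^3 - 2*p^2*u - 49*p*u^2 + 98*u^3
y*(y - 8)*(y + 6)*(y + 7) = y^4 + 5*y^3 - 62*y^2 - 336*y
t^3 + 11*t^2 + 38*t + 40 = (t + 2)*(t + 4)*(t + 5)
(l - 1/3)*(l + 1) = l^2 + 2*l/3 - 1/3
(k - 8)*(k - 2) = k^2 - 10*k + 16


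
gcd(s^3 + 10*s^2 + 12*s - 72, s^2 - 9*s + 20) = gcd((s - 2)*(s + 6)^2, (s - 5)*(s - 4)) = 1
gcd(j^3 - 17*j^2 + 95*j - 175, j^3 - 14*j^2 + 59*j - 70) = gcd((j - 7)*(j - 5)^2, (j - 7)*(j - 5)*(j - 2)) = j^2 - 12*j + 35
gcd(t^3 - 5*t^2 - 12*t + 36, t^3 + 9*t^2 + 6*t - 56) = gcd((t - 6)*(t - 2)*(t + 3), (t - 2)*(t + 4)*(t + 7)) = t - 2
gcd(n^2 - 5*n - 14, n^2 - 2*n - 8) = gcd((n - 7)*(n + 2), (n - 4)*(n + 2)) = n + 2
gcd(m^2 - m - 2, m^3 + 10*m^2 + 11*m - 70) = m - 2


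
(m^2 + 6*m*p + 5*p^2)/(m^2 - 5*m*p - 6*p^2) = (-m - 5*p)/(-m + 6*p)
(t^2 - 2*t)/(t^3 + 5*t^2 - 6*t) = (t - 2)/(t^2 + 5*t - 6)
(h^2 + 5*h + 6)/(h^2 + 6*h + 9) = (h + 2)/(h + 3)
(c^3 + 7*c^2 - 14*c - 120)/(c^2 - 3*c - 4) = (c^2 + 11*c + 30)/(c + 1)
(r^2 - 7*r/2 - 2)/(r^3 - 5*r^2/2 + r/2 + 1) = (r - 4)/(r^2 - 3*r + 2)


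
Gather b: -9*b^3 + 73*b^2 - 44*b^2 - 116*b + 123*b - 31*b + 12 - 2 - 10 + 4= -9*b^3 + 29*b^2 - 24*b + 4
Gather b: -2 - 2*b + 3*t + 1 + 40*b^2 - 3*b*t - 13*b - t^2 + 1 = 40*b^2 + b*(-3*t - 15) - t^2 + 3*t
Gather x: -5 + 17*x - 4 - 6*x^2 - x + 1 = -6*x^2 + 16*x - 8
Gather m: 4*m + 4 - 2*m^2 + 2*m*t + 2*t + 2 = -2*m^2 + m*(2*t + 4) + 2*t + 6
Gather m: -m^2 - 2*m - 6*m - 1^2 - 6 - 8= -m^2 - 8*m - 15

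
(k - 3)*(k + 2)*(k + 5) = k^3 + 4*k^2 - 11*k - 30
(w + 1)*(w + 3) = w^2 + 4*w + 3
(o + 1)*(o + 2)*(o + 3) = o^3 + 6*o^2 + 11*o + 6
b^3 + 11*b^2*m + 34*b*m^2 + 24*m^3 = (b + m)*(b + 4*m)*(b + 6*m)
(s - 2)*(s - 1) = s^2 - 3*s + 2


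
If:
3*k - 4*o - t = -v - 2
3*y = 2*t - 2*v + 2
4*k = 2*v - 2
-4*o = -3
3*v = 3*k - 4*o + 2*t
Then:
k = 6/7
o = 3/4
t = 30/7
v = 19/7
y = 12/7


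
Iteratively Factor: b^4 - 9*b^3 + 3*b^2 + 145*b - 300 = (b - 5)*(b^3 - 4*b^2 - 17*b + 60) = (b - 5)*(b - 3)*(b^2 - b - 20) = (b - 5)^2*(b - 3)*(b + 4)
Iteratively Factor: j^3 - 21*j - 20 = (j + 4)*(j^2 - 4*j - 5) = (j - 5)*(j + 4)*(j + 1)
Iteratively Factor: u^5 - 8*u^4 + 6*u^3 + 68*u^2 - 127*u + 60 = (u - 5)*(u^4 - 3*u^3 - 9*u^2 + 23*u - 12) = (u - 5)*(u - 4)*(u^3 + u^2 - 5*u + 3) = (u - 5)*(u - 4)*(u - 1)*(u^2 + 2*u - 3) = (u - 5)*(u - 4)*(u - 1)*(u + 3)*(u - 1)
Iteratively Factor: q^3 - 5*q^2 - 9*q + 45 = (q + 3)*(q^2 - 8*q + 15) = (q - 5)*(q + 3)*(q - 3)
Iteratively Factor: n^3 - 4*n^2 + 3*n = (n - 3)*(n^2 - n) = (n - 3)*(n - 1)*(n)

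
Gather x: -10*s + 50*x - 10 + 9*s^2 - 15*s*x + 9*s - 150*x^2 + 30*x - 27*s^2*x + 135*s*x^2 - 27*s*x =9*s^2 - s + x^2*(135*s - 150) + x*(-27*s^2 - 42*s + 80) - 10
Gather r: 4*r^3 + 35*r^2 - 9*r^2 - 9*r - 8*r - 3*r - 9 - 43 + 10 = 4*r^3 + 26*r^2 - 20*r - 42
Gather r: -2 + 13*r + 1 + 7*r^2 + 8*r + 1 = 7*r^2 + 21*r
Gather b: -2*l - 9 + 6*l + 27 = 4*l + 18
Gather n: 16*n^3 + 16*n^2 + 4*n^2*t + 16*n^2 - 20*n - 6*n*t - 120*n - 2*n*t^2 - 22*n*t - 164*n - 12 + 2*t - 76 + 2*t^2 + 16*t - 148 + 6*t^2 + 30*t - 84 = 16*n^3 + n^2*(4*t + 32) + n*(-2*t^2 - 28*t - 304) + 8*t^2 + 48*t - 320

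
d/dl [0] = 0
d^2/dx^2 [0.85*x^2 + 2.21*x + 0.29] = 1.70000000000000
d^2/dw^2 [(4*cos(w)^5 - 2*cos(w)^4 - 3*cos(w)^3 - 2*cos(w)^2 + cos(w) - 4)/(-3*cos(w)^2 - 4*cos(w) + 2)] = (-2260*(1 - cos(w)^2)^2 + 1080*sin(w)^6 + 324*cos(w)^9 + 1032*cos(w)^8 - 107*cos(w)^7 - 1152*cos(w)^6 + 453*cos(w)^5 - 678*cos(w)^3 - 1224*cos(w)^2 + 296*cos(w) + 1356)/(3*cos(w)^2 + 4*cos(w) - 2)^3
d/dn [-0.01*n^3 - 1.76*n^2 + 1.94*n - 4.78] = -0.03*n^2 - 3.52*n + 1.94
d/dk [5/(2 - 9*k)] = 45/(9*k - 2)^2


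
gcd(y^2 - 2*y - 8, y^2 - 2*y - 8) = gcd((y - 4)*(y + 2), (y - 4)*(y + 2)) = y^2 - 2*y - 8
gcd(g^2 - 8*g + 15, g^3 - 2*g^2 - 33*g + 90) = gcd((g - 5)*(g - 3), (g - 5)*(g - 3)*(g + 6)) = g^2 - 8*g + 15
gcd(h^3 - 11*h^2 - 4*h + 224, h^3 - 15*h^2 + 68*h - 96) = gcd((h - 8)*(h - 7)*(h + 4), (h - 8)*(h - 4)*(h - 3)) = h - 8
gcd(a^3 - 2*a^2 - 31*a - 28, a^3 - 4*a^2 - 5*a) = a + 1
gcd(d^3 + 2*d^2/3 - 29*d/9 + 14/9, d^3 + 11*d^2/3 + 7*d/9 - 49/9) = d^2 + 4*d/3 - 7/3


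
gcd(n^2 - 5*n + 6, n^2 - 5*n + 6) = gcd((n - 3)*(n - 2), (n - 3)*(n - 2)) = n^2 - 5*n + 6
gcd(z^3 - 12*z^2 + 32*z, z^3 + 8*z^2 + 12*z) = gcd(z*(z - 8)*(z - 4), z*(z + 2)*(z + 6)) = z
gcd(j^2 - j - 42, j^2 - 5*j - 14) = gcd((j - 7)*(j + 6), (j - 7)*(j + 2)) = j - 7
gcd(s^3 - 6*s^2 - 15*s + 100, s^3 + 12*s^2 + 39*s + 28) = s + 4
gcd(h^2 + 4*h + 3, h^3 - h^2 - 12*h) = h + 3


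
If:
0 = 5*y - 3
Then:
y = 3/5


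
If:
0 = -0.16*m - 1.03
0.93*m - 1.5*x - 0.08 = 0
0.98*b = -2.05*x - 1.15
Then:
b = 7.29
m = -6.44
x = -4.04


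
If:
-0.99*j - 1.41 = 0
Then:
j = -1.42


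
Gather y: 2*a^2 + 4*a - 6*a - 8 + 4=2*a^2 - 2*a - 4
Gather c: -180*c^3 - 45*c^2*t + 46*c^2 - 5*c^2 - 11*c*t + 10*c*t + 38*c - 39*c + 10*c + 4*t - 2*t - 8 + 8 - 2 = -180*c^3 + c^2*(41 - 45*t) + c*(9 - t) + 2*t - 2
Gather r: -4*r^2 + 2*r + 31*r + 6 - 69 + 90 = -4*r^2 + 33*r + 27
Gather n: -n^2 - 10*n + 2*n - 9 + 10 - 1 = -n^2 - 8*n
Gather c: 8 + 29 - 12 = 25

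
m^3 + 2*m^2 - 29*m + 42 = (m - 3)*(m - 2)*(m + 7)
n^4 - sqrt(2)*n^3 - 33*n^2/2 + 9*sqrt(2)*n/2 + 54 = (n - 3*sqrt(2))*(n - 3*sqrt(2)/2)*(n + 3*sqrt(2)/2)*(n + 2*sqrt(2))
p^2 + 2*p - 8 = (p - 2)*(p + 4)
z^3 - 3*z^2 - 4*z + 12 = (z - 3)*(z - 2)*(z + 2)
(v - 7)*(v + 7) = v^2 - 49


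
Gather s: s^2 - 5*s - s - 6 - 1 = s^2 - 6*s - 7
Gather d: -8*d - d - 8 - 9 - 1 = -9*d - 18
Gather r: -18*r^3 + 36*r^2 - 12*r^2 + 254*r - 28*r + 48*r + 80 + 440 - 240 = -18*r^3 + 24*r^2 + 274*r + 280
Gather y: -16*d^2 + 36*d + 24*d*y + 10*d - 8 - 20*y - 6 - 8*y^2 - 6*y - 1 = -16*d^2 + 46*d - 8*y^2 + y*(24*d - 26) - 15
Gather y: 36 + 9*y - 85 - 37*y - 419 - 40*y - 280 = -68*y - 748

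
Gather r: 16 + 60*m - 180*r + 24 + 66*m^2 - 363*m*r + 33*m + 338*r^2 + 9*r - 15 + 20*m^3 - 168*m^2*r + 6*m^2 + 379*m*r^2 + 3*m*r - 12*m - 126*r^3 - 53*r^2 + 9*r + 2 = 20*m^3 + 72*m^2 + 81*m - 126*r^3 + r^2*(379*m + 285) + r*(-168*m^2 - 360*m - 162) + 27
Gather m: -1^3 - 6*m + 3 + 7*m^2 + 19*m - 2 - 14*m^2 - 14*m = -7*m^2 - m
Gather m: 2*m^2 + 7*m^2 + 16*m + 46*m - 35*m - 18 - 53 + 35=9*m^2 + 27*m - 36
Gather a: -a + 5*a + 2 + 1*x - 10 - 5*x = 4*a - 4*x - 8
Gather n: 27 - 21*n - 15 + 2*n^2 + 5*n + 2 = 2*n^2 - 16*n + 14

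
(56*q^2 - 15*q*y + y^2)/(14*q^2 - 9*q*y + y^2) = (-8*q + y)/(-2*q + y)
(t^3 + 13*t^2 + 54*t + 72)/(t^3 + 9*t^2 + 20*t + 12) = (t^2 + 7*t + 12)/(t^2 + 3*t + 2)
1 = 1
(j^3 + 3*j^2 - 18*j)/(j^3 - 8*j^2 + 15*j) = (j + 6)/(j - 5)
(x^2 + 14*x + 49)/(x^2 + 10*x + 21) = (x + 7)/(x + 3)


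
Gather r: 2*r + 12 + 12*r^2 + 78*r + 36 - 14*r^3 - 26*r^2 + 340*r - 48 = -14*r^3 - 14*r^2 + 420*r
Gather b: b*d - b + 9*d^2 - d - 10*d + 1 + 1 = b*(d - 1) + 9*d^2 - 11*d + 2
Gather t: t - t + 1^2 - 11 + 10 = 0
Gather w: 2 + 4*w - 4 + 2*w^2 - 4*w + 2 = 2*w^2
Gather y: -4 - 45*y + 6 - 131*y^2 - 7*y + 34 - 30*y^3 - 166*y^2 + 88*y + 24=-30*y^3 - 297*y^2 + 36*y + 60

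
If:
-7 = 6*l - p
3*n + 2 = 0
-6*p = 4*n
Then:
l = -59/54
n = -2/3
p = 4/9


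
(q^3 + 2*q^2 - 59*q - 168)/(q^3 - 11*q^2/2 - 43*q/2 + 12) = 2*(q + 7)/(2*q - 1)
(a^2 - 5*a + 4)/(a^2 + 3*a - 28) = (a - 1)/(a + 7)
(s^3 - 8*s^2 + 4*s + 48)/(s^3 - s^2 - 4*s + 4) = (s^2 - 10*s + 24)/(s^2 - 3*s + 2)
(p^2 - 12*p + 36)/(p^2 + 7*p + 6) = (p^2 - 12*p + 36)/(p^2 + 7*p + 6)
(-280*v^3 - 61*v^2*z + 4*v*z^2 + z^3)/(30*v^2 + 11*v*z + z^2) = (-56*v^2 - v*z + z^2)/(6*v + z)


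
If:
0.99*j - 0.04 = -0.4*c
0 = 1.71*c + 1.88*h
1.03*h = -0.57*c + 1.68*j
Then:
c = 0.22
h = -0.20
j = -0.05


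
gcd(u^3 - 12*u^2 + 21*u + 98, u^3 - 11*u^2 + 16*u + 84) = u^2 - 5*u - 14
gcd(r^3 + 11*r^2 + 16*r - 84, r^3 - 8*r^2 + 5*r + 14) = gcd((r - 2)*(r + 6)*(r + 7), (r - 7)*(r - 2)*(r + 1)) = r - 2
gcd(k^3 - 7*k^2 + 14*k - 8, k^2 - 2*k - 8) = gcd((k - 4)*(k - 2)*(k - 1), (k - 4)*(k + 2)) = k - 4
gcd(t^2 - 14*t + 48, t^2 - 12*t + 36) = t - 6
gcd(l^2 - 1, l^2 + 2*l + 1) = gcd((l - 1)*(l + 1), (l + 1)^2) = l + 1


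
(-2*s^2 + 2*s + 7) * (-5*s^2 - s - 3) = 10*s^4 - 8*s^3 - 31*s^2 - 13*s - 21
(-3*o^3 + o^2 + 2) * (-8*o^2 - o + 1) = 24*o^5 - 5*o^4 - 4*o^3 - 15*o^2 - 2*o + 2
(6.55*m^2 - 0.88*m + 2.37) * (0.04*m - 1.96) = 0.262*m^3 - 12.8732*m^2 + 1.8196*m - 4.6452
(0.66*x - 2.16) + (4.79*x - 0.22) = 5.45*x - 2.38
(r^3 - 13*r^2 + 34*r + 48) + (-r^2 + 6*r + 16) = r^3 - 14*r^2 + 40*r + 64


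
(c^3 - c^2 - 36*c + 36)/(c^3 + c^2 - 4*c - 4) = (c^3 - c^2 - 36*c + 36)/(c^3 + c^2 - 4*c - 4)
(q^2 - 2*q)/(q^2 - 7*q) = (q - 2)/(q - 7)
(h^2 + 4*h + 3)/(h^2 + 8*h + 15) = (h + 1)/(h + 5)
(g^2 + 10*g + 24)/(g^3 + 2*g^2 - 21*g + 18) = (g + 4)/(g^2 - 4*g + 3)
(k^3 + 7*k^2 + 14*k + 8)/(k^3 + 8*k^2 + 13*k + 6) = (k^2 + 6*k + 8)/(k^2 + 7*k + 6)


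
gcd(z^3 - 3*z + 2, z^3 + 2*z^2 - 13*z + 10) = z - 1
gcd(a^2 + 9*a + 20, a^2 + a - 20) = a + 5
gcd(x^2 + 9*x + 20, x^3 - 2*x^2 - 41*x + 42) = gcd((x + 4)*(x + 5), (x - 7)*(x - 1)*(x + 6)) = 1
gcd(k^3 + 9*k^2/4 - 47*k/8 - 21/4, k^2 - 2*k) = k - 2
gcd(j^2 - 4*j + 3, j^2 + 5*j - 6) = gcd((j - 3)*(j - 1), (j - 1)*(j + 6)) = j - 1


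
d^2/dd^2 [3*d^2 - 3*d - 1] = 6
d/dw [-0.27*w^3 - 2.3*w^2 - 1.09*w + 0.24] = -0.81*w^2 - 4.6*w - 1.09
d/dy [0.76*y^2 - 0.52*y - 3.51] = 1.52*y - 0.52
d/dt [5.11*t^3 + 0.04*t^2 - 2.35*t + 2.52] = 15.33*t^2 + 0.08*t - 2.35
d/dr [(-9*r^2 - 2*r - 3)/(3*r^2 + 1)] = 2*(3*r^2 - 1)/(9*r^4 + 6*r^2 + 1)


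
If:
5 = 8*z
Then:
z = 5/8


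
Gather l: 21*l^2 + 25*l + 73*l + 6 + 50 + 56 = 21*l^2 + 98*l + 112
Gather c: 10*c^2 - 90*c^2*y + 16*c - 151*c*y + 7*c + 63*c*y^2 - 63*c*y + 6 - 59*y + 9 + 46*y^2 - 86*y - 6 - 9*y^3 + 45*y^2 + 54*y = c^2*(10 - 90*y) + c*(63*y^2 - 214*y + 23) - 9*y^3 + 91*y^2 - 91*y + 9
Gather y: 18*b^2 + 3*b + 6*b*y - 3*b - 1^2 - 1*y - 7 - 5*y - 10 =18*b^2 + y*(6*b - 6) - 18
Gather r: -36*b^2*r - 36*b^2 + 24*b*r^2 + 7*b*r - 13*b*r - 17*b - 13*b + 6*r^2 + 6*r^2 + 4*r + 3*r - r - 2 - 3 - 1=-36*b^2 - 30*b + r^2*(24*b + 12) + r*(-36*b^2 - 6*b + 6) - 6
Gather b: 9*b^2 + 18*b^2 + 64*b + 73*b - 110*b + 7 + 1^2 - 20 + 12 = 27*b^2 + 27*b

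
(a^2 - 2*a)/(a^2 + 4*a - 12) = a/(a + 6)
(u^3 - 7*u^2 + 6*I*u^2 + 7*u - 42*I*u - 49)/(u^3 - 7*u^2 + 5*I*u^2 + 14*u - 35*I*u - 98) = (u - I)/(u - 2*I)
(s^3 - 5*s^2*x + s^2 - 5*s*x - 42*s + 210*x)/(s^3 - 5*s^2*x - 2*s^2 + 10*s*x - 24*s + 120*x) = (s + 7)/(s + 4)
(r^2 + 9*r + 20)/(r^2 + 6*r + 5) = (r + 4)/(r + 1)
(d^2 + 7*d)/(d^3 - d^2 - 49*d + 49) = d/(d^2 - 8*d + 7)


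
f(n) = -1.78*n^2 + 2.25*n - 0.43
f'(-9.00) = 34.29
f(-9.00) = -164.86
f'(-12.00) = 44.97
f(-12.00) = -283.75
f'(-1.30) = 6.88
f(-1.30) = -6.36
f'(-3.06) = 13.14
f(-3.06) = -23.98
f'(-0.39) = 3.64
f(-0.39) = -1.58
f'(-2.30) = 10.44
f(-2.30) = -15.02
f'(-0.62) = 4.46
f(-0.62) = -2.51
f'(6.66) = -21.46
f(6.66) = -64.40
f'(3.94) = -11.78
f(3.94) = -19.20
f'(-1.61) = 7.98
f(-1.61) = -8.67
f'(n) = 2.25 - 3.56*n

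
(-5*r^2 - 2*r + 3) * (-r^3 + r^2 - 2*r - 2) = 5*r^5 - 3*r^4 + 5*r^3 + 17*r^2 - 2*r - 6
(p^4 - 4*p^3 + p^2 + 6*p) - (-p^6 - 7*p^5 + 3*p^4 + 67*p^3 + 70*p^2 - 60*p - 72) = p^6 + 7*p^5 - 2*p^4 - 71*p^3 - 69*p^2 + 66*p + 72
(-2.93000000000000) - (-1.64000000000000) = -1.29000000000000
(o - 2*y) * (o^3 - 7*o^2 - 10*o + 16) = o^4 - 2*o^3*y - 7*o^3 + 14*o^2*y - 10*o^2 + 20*o*y + 16*o - 32*y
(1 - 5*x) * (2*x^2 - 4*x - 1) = -10*x^3 + 22*x^2 + x - 1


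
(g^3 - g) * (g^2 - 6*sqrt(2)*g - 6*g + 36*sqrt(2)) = g^5 - 6*sqrt(2)*g^4 - 6*g^4 - g^3 + 36*sqrt(2)*g^3 + 6*g^2 + 6*sqrt(2)*g^2 - 36*sqrt(2)*g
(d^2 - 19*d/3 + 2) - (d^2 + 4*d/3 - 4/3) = 10/3 - 23*d/3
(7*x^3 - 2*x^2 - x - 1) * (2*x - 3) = 14*x^4 - 25*x^3 + 4*x^2 + x + 3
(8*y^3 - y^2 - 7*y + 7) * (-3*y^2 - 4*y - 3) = -24*y^5 - 29*y^4 + y^3 + 10*y^2 - 7*y - 21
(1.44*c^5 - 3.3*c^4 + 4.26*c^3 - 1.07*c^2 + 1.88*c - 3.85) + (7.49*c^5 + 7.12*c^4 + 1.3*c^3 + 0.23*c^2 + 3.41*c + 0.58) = 8.93*c^5 + 3.82*c^4 + 5.56*c^3 - 0.84*c^2 + 5.29*c - 3.27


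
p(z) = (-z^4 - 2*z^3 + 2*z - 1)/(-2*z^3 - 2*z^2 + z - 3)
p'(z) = (6*z^2 + 4*z - 1)*(-z^4 - 2*z^3 + 2*z - 1)/(-2*z^3 - 2*z^2 + z - 3)^2 + (-4*z^3 - 6*z^2 + 2)/(-2*z^3 - 2*z^2 + z - 3) = (2*z^6 + 4*z^5 + z^4 + 16*z^3 + 16*z^2 - 4*z - 5)/(4*z^6 + 8*z^5 + 8*z^3 + 13*z^2 - 6*z + 9)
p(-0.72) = 0.49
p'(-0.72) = -0.00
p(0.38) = 0.12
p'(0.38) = -0.36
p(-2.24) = -1.14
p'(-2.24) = -0.84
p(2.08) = 1.22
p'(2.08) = 0.71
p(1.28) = 0.58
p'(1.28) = 0.89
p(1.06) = 0.38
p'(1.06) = 0.86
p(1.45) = 0.73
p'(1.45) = 0.86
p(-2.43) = -1.05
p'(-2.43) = -0.17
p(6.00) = 3.43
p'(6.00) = 0.52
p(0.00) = 0.33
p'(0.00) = -0.56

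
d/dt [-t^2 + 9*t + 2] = 9 - 2*t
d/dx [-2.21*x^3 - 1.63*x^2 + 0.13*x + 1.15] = -6.63*x^2 - 3.26*x + 0.13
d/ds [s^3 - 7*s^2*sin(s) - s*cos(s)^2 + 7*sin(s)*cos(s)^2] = -7*s^2*cos(s) + 3*s^2 - 14*s*sin(s) + s*sin(2*s) + 7*cos(s)/4 - cos(2*s)/2 + 21*cos(3*s)/4 - 1/2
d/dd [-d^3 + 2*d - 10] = 2 - 3*d^2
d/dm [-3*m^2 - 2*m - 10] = -6*m - 2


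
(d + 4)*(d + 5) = d^2 + 9*d + 20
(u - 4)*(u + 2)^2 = u^3 - 12*u - 16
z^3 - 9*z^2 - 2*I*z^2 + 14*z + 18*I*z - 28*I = (z - 7)*(z - 2)*(z - 2*I)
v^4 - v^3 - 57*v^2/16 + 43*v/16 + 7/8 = (v - 2)*(v - 1)*(v + 1/4)*(v + 7/4)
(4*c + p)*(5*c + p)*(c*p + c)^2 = 20*c^4*p^2 + 40*c^4*p + 20*c^4 + 9*c^3*p^3 + 18*c^3*p^2 + 9*c^3*p + c^2*p^4 + 2*c^2*p^3 + c^2*p^2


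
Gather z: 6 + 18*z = 18*z + 6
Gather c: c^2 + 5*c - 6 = c^2 + 5*c - 6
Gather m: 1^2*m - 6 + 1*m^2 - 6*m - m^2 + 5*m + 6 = 0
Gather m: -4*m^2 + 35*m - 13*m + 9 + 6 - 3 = -4*m^2 + 22*m + 12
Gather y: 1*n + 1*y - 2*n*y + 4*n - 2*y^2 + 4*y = 5*n - 2*y^2 + y*(5 - 2*n)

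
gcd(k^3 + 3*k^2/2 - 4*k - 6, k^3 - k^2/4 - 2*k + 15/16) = k + 3/2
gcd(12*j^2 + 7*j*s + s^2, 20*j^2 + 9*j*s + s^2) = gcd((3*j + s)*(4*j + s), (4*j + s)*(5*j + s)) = 4*j + s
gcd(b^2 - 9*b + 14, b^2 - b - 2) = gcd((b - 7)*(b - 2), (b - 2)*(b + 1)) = b - 2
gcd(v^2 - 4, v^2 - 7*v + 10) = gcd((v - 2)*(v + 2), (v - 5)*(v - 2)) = v - 2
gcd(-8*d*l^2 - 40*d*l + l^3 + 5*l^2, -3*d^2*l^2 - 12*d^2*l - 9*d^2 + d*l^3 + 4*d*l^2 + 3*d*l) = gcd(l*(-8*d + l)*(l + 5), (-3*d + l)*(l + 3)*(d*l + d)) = 1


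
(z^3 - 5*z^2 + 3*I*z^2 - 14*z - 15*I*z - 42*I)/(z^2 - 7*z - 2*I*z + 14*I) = (z^2 + z*(2 + 3*I) + 6*I)/(z - 2*I)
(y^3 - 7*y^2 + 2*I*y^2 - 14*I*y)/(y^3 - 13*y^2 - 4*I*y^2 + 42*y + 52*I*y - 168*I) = y*(y + 2*I)/(y^2 - 2*y*(3 + 2*I) + 24*I)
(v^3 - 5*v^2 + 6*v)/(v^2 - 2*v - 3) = v*(v - 2)/(v + 1)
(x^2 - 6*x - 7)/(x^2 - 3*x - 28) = (x + 1)/(x + 4)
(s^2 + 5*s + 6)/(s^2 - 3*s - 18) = (s + 2)/(s - 6)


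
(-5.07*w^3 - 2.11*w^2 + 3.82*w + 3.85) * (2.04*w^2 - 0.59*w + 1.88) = -10.3428*w^5 - 1.3131*w^4 - 0.4939*w^3 + 1.6334*w^2 + 4.9101*w + 7.238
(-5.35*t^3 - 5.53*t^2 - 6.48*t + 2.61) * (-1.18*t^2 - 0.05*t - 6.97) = 6.313*t^5 + 6.7929*t^4 + 45.2124*t^3 + 35.7883*t^2 + 45.0351*t - 18.1917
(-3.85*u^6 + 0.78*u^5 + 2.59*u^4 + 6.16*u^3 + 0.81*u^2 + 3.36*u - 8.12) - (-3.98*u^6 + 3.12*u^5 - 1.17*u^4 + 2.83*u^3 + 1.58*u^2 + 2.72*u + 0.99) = 0.13*u^6 - 2.34*u^5 + 3.76*u^4 + 3.33*u^3 - 0.77*u^2 + 0.64*u - 9.11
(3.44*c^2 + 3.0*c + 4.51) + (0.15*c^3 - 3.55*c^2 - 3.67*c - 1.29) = 0.15*c^3 - 0.11*c^2 - 0.67*c + 3.22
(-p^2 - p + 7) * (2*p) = -2*p^3 - 2*p^2 + 14*p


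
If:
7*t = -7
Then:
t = -1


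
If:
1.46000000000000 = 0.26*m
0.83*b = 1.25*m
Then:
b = 8.46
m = 5.62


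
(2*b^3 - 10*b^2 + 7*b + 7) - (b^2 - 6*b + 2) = 2*b^3 - 11*b^2 + 13*b + 5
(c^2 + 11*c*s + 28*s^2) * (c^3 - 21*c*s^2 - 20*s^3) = c^5 + 11*c^4*s + 7*c^3*s^2 - 251*c^2*s^3 - 808*c*s^4 - 560*s^5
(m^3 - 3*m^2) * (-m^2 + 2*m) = -m^5 + 5*m^4 - 6*m^3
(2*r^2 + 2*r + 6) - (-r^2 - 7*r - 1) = 3*r^2 + 9*r + 7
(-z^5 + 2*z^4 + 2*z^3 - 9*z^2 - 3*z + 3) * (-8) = 8*z^5 - 16*z^4 - 16*z^3 + 72*z^2 + 24*z - 24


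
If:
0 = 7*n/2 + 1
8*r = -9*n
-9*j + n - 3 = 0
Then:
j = -23/63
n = -2/7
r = 9/28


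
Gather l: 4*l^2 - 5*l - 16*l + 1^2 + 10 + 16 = 4*l^2 - 21*l + 27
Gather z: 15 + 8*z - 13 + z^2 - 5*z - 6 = z^2 + 3*z - 4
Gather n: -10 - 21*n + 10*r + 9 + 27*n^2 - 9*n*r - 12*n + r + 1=27*n^2 + n*(-9*r - 33) + 11*r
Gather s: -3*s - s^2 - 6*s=-s^2 - 9*s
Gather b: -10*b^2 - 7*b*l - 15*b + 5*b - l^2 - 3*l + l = -10*b^2 + b*(-7*l - 10) - l^2 - 2*l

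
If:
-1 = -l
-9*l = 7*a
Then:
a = -9/7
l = 1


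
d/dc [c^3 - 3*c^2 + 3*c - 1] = 3*c^2 - 6*c + 3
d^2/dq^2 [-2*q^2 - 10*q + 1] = -4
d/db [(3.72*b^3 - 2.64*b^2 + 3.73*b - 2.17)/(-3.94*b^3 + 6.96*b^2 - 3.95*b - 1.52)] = (7.105427357601e-15*b^5 + 15.4896*b^4 + 0.00440000000000396*b^3 - 58.1454*b^2 + 38.232*b - 14.2411)/(15.5236*b^6 - 54.8448*b^5 + 79.5676*b^4 - 43.0064*b^3 - 5.5559*b^2 + 12.008*b + 2.3104)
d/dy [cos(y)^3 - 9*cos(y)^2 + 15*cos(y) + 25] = 3*(sin(y)^2 + 6*cos(y) - 6)*sin(y)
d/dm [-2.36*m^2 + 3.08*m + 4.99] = 3.08 - 4.72*m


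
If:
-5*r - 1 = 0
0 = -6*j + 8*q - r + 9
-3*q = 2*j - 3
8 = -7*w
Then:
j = 129/85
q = -1/85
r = -1/5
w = -8/7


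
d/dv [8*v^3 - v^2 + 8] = 2*v*(12*v - 1)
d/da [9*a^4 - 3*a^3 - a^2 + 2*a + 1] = 36*a^3 - 9*a^2 - 2*a + 2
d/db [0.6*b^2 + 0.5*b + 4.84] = 1.2*b + 0.5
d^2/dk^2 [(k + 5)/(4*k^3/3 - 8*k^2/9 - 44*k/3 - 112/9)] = 9*(-(k + 5)*(-9*k^2 + 4*k + 33)^2 + (-9*k^2 + 4*k - (k + 5)*(9*k - 2) + 33)*(-3*k^3 + 2*k^2 + 33*k + 28))/(2*(-3*k^3 + 2*k^2 + 33*k + 28)^3)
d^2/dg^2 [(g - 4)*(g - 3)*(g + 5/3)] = 6*g - 32/3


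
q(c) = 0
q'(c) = 0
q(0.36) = 0.00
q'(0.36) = 0.00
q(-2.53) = 0.00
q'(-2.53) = 0.00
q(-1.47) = 0.00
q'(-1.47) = 0.00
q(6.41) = 0.00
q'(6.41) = 0.00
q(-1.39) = 0.00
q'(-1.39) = 0.00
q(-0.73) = 0.00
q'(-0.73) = 0.00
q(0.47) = 0.00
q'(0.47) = 0.00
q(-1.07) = 0.00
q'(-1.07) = 0.00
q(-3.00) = 0.00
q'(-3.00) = 0.00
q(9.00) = 0.00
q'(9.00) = 0.00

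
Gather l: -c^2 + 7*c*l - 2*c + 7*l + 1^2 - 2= -c^2 - 2*c + l*(7*c + 7) - 1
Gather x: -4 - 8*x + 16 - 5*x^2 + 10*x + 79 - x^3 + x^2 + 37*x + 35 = -x^3 - 4*x^2 + 39*x + 126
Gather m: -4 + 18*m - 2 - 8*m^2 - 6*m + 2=-8*m^2 + 12*m - 4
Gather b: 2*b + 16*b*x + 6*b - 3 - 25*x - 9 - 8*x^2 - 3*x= b*(16*x + 8) - 8*x^2 - 28*x - 12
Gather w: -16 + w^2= w^2 - 16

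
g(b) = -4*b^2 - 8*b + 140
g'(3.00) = -32.00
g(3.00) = 80.00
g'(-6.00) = 40.00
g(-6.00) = 44.00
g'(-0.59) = -3.28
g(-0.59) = 143.33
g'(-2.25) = 10.00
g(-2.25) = 137.75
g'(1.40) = -19.20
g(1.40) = 120.96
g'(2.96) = -31.68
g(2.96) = 81.27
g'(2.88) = -31.04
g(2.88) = 83.78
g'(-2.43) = 11.44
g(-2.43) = 135.82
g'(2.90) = -31.20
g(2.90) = 83.16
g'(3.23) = -33.84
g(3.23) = 72.43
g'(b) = -8*b - 8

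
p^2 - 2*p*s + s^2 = (-p + s)^2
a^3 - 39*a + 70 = (a - 5)*(a - 2)*(a + 7)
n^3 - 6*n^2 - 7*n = n*(n - 7)*(n + 1)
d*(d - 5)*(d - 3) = d^3 - 8*d^2 + 15*d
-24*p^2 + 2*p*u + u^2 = (-4*p + u)*(6*p + u)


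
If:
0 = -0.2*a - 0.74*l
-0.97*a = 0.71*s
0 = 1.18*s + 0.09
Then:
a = 0.06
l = -0.02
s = -0.08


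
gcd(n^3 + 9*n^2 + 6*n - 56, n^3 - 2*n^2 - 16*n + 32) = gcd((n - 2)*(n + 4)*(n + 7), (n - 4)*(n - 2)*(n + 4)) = n^2 + 2*n - 8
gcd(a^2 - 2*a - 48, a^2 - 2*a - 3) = 1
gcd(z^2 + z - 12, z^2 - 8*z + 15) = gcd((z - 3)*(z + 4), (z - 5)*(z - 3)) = z - 3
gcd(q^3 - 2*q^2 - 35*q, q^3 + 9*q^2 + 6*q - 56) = 1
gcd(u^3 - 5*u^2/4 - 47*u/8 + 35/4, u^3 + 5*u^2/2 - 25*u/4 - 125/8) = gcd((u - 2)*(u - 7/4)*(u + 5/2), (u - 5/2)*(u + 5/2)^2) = u + 5/2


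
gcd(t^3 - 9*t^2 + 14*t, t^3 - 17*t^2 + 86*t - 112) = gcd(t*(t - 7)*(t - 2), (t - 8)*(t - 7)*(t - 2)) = t^2 - 9*t + 14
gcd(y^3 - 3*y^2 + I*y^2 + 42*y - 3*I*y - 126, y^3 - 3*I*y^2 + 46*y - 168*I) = y^2 + I*y + 42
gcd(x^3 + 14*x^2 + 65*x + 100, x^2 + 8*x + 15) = x + 5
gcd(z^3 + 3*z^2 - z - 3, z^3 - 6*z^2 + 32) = 1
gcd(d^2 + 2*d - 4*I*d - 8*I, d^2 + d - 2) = d + 2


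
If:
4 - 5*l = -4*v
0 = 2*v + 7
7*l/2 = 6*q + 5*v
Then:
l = -2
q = 7/4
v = -7/2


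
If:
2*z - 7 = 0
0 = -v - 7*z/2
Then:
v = -49/4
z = 7/2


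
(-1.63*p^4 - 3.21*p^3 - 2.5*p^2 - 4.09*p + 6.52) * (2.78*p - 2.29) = -4.5314*p^5 - 5.1911*p^4 + 0.400900000000001*p^3 - 5.6452*p^2 + 27.4917*p - 14.9308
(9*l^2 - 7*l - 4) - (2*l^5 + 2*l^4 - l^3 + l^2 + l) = -2*l^5 - 2*l^4 + l^3 + 8*l^2 - 8*l - 4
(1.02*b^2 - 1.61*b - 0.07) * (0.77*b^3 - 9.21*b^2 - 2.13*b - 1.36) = 0.7854*b^5 - 10.6339*b^4 + 12.6016*b^3 + 2.6868*b^2 + 2.3387*b + 0.0952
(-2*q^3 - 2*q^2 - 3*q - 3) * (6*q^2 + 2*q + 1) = -12*q^5 - 16*q^4 - 24*q^3 - 26*q^2 - 9*q - 3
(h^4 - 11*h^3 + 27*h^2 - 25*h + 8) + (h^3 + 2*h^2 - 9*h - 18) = h^4 - 10*h^3 + 29*h^2 - 34*h - 10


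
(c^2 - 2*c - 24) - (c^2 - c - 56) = 32 - c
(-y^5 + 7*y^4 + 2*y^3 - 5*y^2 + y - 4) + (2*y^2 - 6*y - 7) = -y^5 + 7*y^4 + 2*y^3 - 3*y^2 - 5*y - 11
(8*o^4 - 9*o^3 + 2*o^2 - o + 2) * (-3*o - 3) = -24*o^5 + 3*o^4 + 21*o^3 - 3*o^2 - 3*o - 6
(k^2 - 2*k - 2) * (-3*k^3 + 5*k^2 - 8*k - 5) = -3*k^5 + 11*k^4 - 12*k^3 + k^2 + 26*k + 10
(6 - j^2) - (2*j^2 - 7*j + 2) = -3*j^2 + 7*j + 4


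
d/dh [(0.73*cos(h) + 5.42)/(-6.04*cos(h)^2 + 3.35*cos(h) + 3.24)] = (-4.4092*cos(h)^2 - 65.4736*cos(h) + 15.7918)*sin(h)/(36.4816*cos(h)^4 - 40.468*cos(h)^3 - 27.9167*cos(h)^2 + 21.708*cos(h) + 10.4976)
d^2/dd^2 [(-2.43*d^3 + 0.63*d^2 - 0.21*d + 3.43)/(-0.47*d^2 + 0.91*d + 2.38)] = (3.5527136788005e-15*d^4 + 9.014838*d^3 + 22.802934*d^2 + 92.798454*d - 21.401142)/(0.103823*d^6 - 0.603057*d^5 - 0.409605*d^4 + 5.353985*d^3 + 2.07417*d^2 - 15.463812*d - 13.481272)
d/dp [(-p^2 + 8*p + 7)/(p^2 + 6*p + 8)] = 2*(-7*p^2 - 15*p + 11)/(p^4 + 12*p^3 + 52*p^2 + 96*p + 64)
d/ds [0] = 0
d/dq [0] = 0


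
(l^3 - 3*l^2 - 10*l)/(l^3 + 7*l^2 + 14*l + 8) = l*(l - 5)/(l^2 + 5*l + 4)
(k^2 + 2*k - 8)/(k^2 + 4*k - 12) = (k + 4)/(k + 6)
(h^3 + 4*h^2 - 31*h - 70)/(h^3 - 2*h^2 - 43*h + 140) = (h + 2)/(h - 4)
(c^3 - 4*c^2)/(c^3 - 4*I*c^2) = (c - 4)/(c - 4*I)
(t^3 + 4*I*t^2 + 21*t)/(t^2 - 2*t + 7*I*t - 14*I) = t*(t - 3*I)/(t - 2)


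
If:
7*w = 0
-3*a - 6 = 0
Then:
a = -2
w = 0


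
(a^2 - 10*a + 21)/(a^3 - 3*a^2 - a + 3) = (a - 7)/(a^2 - 1)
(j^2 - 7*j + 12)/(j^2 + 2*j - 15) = (j - 4)/(j + 5)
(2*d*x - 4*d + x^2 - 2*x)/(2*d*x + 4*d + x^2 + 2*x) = (x - 2)/(x + 2)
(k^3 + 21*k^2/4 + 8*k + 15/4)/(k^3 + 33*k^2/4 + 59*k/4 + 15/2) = (k + 3)/(k + 6)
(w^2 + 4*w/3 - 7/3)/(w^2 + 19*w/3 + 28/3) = (w - 1)/(w + 4)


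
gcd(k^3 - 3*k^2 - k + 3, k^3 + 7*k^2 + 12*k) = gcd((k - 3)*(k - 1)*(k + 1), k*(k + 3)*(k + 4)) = 1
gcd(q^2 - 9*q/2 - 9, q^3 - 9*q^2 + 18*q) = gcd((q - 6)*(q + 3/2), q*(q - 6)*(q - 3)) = q - 6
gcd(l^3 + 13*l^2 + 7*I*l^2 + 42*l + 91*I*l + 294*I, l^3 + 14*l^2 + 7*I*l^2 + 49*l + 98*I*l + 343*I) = l^2 + l*(7 + 7*I) + 49*I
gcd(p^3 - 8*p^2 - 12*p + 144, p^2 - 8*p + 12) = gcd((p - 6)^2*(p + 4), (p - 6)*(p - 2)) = p - 6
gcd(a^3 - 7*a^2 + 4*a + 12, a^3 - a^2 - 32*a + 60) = a - 2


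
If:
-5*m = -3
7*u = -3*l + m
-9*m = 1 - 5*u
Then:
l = -209/75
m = 3/5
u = 32/25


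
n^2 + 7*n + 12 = (n + 3)*(n + 4)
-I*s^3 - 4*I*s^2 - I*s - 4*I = (s + 4)*(s - I)*(-I*s + 1)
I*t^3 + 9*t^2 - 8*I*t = t*(t - 8*I)*(I*t + 1)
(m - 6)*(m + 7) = m^2 + m - 42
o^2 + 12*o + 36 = (o + 6)^2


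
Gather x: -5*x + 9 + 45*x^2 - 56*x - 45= 45*x^2 - 61*x - 36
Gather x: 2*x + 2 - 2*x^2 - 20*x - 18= -2*x^2 - 18*x - 16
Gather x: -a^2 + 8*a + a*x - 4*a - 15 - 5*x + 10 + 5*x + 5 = -a^2 + a*x + 4*a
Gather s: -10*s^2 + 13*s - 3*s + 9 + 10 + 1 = -10*s^2 + 10*s + 20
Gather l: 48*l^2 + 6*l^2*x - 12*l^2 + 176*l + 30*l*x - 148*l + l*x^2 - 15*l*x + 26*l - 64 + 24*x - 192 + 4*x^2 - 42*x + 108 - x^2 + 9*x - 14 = l^2*(6*x + 36) + l*(x^2 + 15*x + 54) + 3*x^2 - 9*x - 162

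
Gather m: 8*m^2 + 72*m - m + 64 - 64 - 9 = 8*m^2 + 71*m - 9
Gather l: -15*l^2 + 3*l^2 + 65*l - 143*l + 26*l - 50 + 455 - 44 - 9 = -12*l^2 - 52*l + 352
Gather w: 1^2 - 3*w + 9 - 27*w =10 - 30*w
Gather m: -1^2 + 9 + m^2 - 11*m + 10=m^2 - 11*m + 18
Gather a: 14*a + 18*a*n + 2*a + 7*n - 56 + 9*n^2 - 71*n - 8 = a*(18*n + 16) + 9*n^2 - 64*n - 64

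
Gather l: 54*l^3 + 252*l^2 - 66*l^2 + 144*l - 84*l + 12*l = 54*l^3 + 186*l^2 + 72*l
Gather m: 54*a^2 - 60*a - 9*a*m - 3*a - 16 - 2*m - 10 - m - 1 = 54*a^2 - 63*a + m*(-9*a - 3) - 27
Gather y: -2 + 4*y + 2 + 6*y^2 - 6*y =6*y^2 - 2*y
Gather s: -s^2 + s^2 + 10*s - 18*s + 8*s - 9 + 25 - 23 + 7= 0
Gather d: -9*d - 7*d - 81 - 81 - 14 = -16*d - 176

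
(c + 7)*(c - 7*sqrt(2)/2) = c^2 - 7*sqrt(2)*c/2 + 7*c - 49*sqrt(2)/2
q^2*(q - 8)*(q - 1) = q^4 - 9*q^3 + 8*q^2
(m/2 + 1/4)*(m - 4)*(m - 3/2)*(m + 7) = m^4/2 + m^3 - 127*m^2/8 + 103*m/8 + 21/2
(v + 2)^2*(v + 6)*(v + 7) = v^4 + 17*v^3 + 98*v^2 + 220*v + 168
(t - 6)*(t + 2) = t^2 - 4*t - 12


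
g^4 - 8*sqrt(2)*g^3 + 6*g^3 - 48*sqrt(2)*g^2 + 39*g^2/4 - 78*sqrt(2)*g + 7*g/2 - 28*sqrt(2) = (g + 7/2)*(g - 8*sqrt(2))*(sqrt(2)*g/2 + sqrt(2))*(sqrt(2)*g + sqrt(2)/2)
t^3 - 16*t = t*(t - 4)*(t + 4)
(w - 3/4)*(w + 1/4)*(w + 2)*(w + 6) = w^4 + 15*w^3/2 + 125*w^2/16 - 15*w/2 - 9/4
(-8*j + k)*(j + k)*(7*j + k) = -56*j^3 - 57*j^2*k + k^3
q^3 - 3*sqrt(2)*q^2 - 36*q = q*(q - 6*sqrt(2))*(q + 3*sqrt(2))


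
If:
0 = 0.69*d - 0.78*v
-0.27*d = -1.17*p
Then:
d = 1.1304347826087*v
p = 0.260869565217391*v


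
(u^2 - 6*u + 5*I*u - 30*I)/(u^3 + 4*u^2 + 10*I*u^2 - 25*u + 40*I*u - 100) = (u - 6)/(u^2 + u*(4 + 5*I) + 20*I)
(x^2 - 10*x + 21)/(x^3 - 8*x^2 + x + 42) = 1/(x + 2)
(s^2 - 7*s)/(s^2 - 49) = s/(s + 7)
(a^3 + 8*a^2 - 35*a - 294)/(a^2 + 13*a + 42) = (a^2 + a - 42)/(a + 6)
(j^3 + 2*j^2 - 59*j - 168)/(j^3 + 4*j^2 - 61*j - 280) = (j + 3)/(j + 5)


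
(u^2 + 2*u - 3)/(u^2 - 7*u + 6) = (u + 3)/(u - 6)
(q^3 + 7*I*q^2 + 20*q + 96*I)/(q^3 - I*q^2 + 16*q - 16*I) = (q^2 + 11*I*q - 24)/(q^2 + 3*I*q + 4)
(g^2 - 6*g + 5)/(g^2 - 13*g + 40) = (g - 1)/(g - 8)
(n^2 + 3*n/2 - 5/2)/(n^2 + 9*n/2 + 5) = (n - 1)/(n + 2)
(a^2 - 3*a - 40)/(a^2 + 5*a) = (a - 8)/a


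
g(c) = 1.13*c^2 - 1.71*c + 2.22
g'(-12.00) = -28.83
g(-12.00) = 185.46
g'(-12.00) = -28.83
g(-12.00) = 185.46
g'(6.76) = 13.57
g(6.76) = 42.30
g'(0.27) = -1.10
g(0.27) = 1.84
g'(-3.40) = -9.39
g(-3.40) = 21.10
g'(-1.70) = -5.55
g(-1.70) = 8.39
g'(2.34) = 3.58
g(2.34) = 4.41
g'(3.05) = 5.18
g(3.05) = 7.52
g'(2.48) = 3.89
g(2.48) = 4.93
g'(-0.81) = -3.54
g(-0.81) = 4.35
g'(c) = 2.26*c - 1.71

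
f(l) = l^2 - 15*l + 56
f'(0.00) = -15.00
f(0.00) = 56.00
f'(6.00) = -3.00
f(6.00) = 2.00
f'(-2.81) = -20.62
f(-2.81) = 106.05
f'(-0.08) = -15.16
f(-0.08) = 57.21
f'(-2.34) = -19.68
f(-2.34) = 96.58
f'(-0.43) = -15.86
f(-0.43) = 62.63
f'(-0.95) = -16.90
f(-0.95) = 71.15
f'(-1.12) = -17.24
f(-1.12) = 74.05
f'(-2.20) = -19.40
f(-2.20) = 93.84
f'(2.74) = -9.52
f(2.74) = 22.41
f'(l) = 2*l - 15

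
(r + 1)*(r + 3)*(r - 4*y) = r^3 - 4*r^2*y + 4*r^2 - 16*r*y + 3*r - 12*y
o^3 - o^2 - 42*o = o*(o - 7)*(o + 6)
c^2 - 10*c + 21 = (c - 7)*(c - 3)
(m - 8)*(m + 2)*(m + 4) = m^3 - 2*m^2 - 40*m - 64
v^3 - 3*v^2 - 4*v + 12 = (v - 3)*(v - 2)*(v + 2)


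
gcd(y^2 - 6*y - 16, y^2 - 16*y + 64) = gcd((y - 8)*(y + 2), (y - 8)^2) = y - 8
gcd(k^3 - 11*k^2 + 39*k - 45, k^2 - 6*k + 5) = k - 5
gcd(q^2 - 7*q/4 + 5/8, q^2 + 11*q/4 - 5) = q - 5/4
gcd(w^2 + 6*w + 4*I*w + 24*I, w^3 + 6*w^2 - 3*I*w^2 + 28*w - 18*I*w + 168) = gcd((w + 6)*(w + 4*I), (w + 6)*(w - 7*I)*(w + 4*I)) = w^2 + w*(6 + 4*I) + 24*I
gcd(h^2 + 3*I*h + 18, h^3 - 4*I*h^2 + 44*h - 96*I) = h + 6*I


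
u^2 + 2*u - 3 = (u - 1)*(u + 3)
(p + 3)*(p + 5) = p^2 + 8*p + 15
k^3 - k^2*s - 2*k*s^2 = k*(k - 2*s)*(k + s)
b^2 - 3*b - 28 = (b - 7)*(b + 4)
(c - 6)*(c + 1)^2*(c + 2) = c^4 - 2*c^3 - 19*c^2 - 28*c - 12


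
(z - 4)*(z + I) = z^2 - 4*z + I*z - 4*I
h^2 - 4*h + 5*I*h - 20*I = (h - 4)*(h + 5*I)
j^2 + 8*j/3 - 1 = (j - 1/3)*(j + 3)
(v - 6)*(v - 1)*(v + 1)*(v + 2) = v^4 - 4*v^3 - 13*v^2 + 4*v + 12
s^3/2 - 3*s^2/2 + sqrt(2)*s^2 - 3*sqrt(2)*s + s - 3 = (s/2 + sqrt(2)/2)*(s - 3)*(s + sqrt(2))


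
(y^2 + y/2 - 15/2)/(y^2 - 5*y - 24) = (y - 5/2)/(y - 8)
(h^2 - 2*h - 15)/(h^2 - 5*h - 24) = (h - 5)/(h - 8)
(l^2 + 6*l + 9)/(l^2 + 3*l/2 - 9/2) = 2*(l + 3)/(2*l - 3)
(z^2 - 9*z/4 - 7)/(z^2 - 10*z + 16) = (z^2 - 9*z/4 - 7)/(z^2 - 10*z + 16)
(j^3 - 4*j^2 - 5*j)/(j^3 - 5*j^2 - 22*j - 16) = j*(j - 5)/(j^2 - 6*j - 16)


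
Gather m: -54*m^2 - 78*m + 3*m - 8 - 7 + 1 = -54*m^2 - 75*m - 14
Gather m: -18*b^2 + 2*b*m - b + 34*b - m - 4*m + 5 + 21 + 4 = -18*b^2 + 33*b + m*(2*b - 5) + 30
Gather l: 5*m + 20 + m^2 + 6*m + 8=m^2 + 11*m + 28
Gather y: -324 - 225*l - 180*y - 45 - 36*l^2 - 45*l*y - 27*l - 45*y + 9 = -36*l^2 - 252*l + y*(-45*l - 225) - 360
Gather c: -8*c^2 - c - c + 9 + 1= -8*c^2 - 2*c + 10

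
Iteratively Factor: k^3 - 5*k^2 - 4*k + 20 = (k - 5)*(k^2 - 4) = (k - 5)*(k + 2)*(k - 2)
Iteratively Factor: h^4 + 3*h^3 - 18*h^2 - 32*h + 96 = (h + 4)*(h^3 - h^2 - 14*h + 24) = (h - 3)*(h + 4)*(h^2 + 2*h - 8) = (h - 3)*(h - 2)*(h + 4)*(h + 4)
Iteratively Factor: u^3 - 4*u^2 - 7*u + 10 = (u - 1)*(u^2 - 3*u - 10) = (u - 1)*(u + 2)*(u - 5)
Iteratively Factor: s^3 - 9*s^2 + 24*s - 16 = (s - 4)*(s^2 - 5*s + 4) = (s - 4)*(s - 1)*(s - 4)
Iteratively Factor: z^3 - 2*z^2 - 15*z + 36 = (z + 4)*(z^2 - 6*z + 9) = (z - 3)*(z + 4)*(z - 3)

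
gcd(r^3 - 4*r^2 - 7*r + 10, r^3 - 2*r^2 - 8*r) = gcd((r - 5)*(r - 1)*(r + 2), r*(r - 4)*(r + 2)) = r + 2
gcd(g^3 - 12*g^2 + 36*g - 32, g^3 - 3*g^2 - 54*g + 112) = g^2 - 10*g + 16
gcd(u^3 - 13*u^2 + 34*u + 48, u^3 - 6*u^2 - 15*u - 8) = u^2 - 7*u - 8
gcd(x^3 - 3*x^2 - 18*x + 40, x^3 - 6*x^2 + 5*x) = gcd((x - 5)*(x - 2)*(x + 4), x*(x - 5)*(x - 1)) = x - 5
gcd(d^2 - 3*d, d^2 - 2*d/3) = d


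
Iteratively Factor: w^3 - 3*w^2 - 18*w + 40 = (w - 2)*(w^2 - w - 20) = (w - 5)*(w - 2)*(w + 4)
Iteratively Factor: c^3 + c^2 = (c)*(c^2 + c) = c*(c + 1)*(c)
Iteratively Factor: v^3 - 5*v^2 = (v)*(v^2 - 5*v) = v^2*(v - 5)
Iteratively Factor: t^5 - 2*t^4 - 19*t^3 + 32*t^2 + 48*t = (t - 3)*(t^4 + t^3 - 16*t^2 - 16*t) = (t - 3)*(t + 4)*(t^3 - 3*t^2 - 4*t) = (t - 3)*(t + 1)*(t + 4)*(t^2 - 4*t) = t*(t - 3)*(t + 1)*(t + 4)*(t - 4)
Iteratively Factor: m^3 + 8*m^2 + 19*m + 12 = (m + 1)*(m^2 + 7*m + 12) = (m + 1)*(m + 3)*(m + 4)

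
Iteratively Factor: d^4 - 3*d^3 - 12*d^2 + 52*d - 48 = (d - 3)*(d^3 - 12*d + 16) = (d - 3)*(d + 4)*(d^2 - 4*d + 4) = (d - 3)*(d - 2)*(d + 4)*(d - 2)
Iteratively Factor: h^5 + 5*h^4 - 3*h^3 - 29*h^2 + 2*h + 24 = (h + 3)*(h^4 + 2*h^3 - 9*h^2 - 2*h + 8) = (h - 1)*(h + 3)*(h^3 + 3*h^2 - 6*h - 8) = (h - 1)*(h + 3)*(h + 4)*(h^2 - h - 2) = (h - 2)*(h - 1)*(h + 3)*(h + 4)*(h + 1)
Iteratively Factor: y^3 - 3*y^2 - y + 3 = (y - 1)*(y^2 - 2*y - 3) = (y - 3)*(y - 1)*(y + 1)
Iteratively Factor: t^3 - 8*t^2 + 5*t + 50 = (t + 2)*(t^2 - 10*t + 25) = (t - 5)*(t + 2)*(t - 5)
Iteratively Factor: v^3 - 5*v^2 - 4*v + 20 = (v + 2)*(v^2 - 7*v + 10) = (v - 5)*(v + 2)*(v - 2)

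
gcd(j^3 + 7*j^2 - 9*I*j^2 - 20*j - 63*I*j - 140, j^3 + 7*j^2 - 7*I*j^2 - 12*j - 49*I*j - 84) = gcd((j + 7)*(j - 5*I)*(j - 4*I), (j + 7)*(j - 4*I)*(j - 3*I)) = j^2 + j*(7 - 4*I) - 28*I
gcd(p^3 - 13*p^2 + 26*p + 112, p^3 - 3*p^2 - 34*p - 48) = p^2 - 6*p - 16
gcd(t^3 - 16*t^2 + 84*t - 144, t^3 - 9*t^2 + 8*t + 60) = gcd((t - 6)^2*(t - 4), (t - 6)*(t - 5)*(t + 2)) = t - 6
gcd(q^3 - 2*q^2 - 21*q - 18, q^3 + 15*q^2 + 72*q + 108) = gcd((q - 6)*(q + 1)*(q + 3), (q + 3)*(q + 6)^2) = q + 3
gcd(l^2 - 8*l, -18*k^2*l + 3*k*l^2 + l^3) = l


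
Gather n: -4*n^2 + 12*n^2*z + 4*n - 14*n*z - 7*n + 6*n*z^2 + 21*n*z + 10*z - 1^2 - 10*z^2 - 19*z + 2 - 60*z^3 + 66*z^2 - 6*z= n^2*(12*z - 4) + n*(6*z^2 + 7*z - 3) - 60*z^3 + 56*z^2 - 15*z + 1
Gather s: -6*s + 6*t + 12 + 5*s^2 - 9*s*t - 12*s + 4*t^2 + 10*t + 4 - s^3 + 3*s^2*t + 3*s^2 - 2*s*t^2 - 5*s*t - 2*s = -s^3 + s^2*(3*t + 8) + s*(-2*t^2 - 14*t - 20) + 4*t^2 + 16*t + 16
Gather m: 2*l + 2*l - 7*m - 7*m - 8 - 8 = 4*l - 14*m - 16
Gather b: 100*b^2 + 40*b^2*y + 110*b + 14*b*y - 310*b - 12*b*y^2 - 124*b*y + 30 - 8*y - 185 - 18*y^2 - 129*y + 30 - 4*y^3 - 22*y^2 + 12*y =b^2*(40*y + 100) + b*(-12*y^2 - 110*y - 200) - 4*y^3 - 40*y^2 - 125*y - 125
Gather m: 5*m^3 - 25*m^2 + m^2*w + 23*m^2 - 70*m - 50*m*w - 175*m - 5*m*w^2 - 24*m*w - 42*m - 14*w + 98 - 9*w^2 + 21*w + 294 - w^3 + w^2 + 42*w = 5*m^3 + m^2*(w - 2) + m*(-5*w^2 - 74*w - 287) - w^3 - 8*w^2 + 49*w + 392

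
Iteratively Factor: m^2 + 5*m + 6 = (m + 2)*(m + 3)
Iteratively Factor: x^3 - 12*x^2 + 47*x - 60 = (x - 4)*(x^2 - 8*x + 15) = (x - 4)*(x - 3)*(x - 5)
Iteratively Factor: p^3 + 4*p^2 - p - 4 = (p + 1)*(p^2 + 3*p - 4) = (p + 1)*(p + 4)*(p - 1)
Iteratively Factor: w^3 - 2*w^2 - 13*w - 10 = (w + 1)*(w^2 - 3*w - 10) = (w + 1)*(w + 2)*(w - 5)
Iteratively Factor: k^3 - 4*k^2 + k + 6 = (k - 2)*(k^2 - 2*k - 3) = (k - 3)*(k - 2)*(k + 1)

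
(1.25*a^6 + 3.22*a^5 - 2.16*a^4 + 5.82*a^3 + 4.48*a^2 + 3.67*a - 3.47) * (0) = 0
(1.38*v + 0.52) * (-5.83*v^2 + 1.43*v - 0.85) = -8.0454*v^3 - 1.0582*v^2 - 0.4294*v - 0.442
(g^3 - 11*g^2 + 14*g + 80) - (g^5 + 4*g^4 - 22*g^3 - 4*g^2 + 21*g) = -g^5 - 4*g^4 + 23*g^3 - 7*g^2 - 7*g + 80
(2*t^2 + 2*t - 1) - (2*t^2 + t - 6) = t + 5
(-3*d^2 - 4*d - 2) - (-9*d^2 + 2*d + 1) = 6*d^2 - 6*d - 3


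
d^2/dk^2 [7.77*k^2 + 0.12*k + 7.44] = 15.5400000000000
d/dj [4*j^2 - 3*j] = 8*j - 3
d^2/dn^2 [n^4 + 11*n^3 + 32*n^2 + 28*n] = 12*n^2 + 66*n + 64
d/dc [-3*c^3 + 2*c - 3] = 2 - 9*c^2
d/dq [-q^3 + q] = 1 - 3*q^2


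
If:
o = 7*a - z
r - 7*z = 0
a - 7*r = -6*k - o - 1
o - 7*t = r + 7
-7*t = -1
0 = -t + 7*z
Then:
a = 400/343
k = -3193/2058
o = 57/7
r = 1/7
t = 1/7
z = 1/49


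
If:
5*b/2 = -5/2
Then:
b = -1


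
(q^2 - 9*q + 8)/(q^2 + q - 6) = (q^2 - 9*q + 8)/(q^2 + q - 6)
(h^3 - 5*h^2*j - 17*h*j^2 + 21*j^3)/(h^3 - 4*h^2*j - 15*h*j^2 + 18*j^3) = (h - 7*j)/(h - 6*j)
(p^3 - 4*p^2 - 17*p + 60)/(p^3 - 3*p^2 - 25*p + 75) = (p + 4)/(p + 5)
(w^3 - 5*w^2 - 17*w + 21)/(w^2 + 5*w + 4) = (w^3 - 5*w^2 - 17*w + 21)/(w^2 + 5*w + 4)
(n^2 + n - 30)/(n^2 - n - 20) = (n + 6)/(n + 4)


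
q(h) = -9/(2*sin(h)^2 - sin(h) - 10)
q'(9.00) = -0.05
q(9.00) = 0.89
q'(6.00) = -0.20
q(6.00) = 0.94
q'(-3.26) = 0.05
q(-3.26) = 0.89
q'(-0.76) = -0.35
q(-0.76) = 1.08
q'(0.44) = 0.06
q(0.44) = 0.89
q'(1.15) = 0.11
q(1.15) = 0.97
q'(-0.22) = -0.18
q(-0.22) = 0.93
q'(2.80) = -0.03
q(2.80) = 0.89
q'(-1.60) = 0.03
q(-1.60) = 1.29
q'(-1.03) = -0.35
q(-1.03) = 1.17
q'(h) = -9*(-4*sin(h)*cos(h) + cos(h))/(2*sin(h)^2 - sin(h) - 10)^2 = 9*(4*sin(h) - 1)*cos(h)/(sin(h) + cos(2*h) + 9)^2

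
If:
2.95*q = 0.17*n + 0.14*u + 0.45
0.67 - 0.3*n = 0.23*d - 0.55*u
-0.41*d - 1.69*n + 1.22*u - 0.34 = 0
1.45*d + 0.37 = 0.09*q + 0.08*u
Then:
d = -0.39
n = -1.82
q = -0.07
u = -2.37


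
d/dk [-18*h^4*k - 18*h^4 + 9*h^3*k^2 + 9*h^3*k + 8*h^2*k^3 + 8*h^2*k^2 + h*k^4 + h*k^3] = h*(-18*h^3 + 18*h^2*k + 9*h^2 + 24*h*k^2 + 16*h*k + 4*k^3 + 3*k^2)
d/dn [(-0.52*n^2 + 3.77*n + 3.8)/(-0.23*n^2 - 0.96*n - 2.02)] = (1.3663*n^2 + 3.8488*n - 3.9674)/(0.0529*n^4 + 0.4416*n^3 + 1.8508*n^2 + 3.8784*n + 4.0804)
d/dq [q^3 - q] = 3*q^2 - 1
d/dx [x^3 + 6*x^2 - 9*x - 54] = 3*x^2 + 12*x - 9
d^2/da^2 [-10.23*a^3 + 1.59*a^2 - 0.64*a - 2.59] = 3.18 - 61.38*a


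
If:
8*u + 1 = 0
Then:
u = -1/8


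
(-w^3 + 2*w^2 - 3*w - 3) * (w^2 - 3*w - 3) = -w^5 + 5*w^4 - 6*w^3 + 18*w + 9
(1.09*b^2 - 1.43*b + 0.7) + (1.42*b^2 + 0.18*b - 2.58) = 2.51*b^2 - 1.25*b - 1.88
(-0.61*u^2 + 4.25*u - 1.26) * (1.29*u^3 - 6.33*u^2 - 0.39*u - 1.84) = -0.7869*u^5 + 9.3438*u^4 - 28.29*u^3 + 7.4407*u^2 - 7.3286*u + 2.3184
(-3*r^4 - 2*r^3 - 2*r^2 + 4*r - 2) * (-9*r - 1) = 27*r^5 + 21*r^4 + 20*r^3 - 34*r^2 + 14*r + 2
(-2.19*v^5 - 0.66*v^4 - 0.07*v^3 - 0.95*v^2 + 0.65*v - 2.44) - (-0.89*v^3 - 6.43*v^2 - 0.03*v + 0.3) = -2.19*v^5 - 0.66*v^4 + 0.82*v^3 + 5.48*v^2 + 0.68*v - 2.74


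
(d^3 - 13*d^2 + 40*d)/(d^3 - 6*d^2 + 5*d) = (d - 8)/(d - 1)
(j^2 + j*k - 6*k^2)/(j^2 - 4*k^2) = (j + 3*k)/(j + 2*k)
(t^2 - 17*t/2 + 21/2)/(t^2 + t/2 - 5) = (2*t^2 - 17*t + 21)/(2*t^2 + t - 10)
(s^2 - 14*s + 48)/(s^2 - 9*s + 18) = (s - 8)/(s - 3)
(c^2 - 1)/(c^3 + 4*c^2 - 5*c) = (c + 1)/(c*(c + 5))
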